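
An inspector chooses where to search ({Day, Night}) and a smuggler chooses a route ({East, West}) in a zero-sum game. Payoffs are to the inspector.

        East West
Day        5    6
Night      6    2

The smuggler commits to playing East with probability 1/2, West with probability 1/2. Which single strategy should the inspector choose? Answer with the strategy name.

Day

Expected payoff of Day: (1/2)·5 + (1/2)·6 = 11/2.
Expected payoff of Night: (1/2)·6 + (1/2)·2 = 4.
The largest is 11/2, so the inspector's best response is Day.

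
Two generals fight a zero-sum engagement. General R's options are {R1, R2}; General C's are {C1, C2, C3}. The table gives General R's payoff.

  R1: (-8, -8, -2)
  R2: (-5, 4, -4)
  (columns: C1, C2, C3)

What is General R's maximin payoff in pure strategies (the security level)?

-5

Row minima: R1 → -8, R2 → -5.
The best of these is -5.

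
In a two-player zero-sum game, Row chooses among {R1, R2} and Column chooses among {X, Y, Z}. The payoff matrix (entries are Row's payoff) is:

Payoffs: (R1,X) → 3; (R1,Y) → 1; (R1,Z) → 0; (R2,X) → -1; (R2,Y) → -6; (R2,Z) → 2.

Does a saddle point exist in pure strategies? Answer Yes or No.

No

Row minima: R1 → 0, R2 → -6; maximin = 0.
Column maxima: X → 3, Y → 1, Z → 2; minimax = 1.
0 ≠ 1, so no pure-strategy equilibrium exists.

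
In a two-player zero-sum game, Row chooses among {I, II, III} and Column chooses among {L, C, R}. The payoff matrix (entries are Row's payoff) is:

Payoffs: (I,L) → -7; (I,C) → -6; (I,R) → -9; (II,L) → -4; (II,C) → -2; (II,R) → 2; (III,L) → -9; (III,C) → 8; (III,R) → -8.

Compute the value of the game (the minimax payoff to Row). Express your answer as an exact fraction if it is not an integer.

Row minima: I → -9, II → -4, III → -9; maximin = -4.
Column maxima: L → -4, C → 8, R → 2; minimax = -4.
Since maximin = minimax = -4, there is a saddle point and the value is -4.

-4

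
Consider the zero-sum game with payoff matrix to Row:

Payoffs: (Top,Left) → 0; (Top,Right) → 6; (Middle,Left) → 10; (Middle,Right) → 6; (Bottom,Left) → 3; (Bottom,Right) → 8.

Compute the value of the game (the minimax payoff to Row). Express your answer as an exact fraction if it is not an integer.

Row minima: Top → 0, Middle → 6, Bottom → 3; maximin = 6.
Column maxima: Left → 10, Right → 8; minimax = 8.
6 ≠ 8, so there is no saddle point; optimal play is mixed.
Top is strictly dominated by Bottom, so Row never plays it.
On the remaining 2×2 (Middle, Bottom vs Left, Right):
Let Row play Middle with probability p. Expected payoff against Left: 10p + 3(1−p) = 7p + 3; against Right: 6p + 8(1−p) = −2p + 8.
Setting these equal: 7p + 3 = −2p + 8 ⇒ 9p = 5 ⇒ p = 5/9, and the value is (7)·(5/9) + 3 = 62/9.
For Column: with q = P(Left), equating Middle's and Bottom's payoffs gives 4q + 6 = −5q + 8 ⇒ q = 2/9.

62/9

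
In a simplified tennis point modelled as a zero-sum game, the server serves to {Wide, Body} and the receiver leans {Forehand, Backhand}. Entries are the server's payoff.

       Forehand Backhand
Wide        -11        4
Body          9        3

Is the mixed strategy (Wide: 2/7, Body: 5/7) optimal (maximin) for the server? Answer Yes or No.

Yes

Against Forehand this mix gives (2/7)·(-11) + (5/7)·9 = 23/7.
Against Backhand this mix gives (2/7)·4 + (5/7)·3 = 23/7.
All of the receiver's active replies (Forehand, Backhand) yield 23/7, and no column does worse for the server. The mix makes the receiver indifferent and guarantees 23/7, so it is optimal.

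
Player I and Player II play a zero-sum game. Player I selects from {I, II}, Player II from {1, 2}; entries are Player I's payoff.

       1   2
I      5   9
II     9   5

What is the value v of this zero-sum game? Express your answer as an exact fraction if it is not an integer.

Row minima: I → 5, II → 5; maximin = 5.
Column maxima: 1 → 9, 2 → 9; minimax = 9.
5 ≠ 9, so there is no saddle point; optimal play is mixed.
Let Player I play I with probability p. Expected payoff against 1: 5p + 9(1−p) = −4p + 9; against 2: 9p + 5(1−p) = 4p + 5.
Setting these equal: −4p + 9 = 4p + 5 ⇒ −8p = -4 ⇒ p = 1/2, and the value is (-4)·(1/2) + 9 = 7.
For Player II: with q = P(1), equating I's and II's payoffs gives −4q + 9 = 4q + 5 ⇒ q = 1/2.

7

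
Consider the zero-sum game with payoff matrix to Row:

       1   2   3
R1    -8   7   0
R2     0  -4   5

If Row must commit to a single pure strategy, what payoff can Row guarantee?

-4

Row minima: R1 → -8, R2 → -4.
The best of these is -4.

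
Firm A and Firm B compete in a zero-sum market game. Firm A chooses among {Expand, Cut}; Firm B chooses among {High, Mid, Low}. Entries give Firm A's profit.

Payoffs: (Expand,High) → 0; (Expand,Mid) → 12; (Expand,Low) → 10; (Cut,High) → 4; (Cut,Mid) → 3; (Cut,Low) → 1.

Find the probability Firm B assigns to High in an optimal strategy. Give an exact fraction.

Row minima: Expand → 0, Cut → 1; maximin = 1.
Column maxima: High → 4, Mid → 12, Low → 10; minimax = 4.
1 ≠ 4, so there is no saddle point; optimal play is mixed.
Mid is strictly dominated by Low (it gives Firm A strictly more in every row), so Firm B never plays it.
On the remaining 2×2 (Expand, Cut vs High, Low):
Let Firm A play Expand with probability p. Expected payoff against High: 0p + 4(1−p) = −4p + 4; against Low: 10p + 1(1−p) = 9p + 1.
Setting these equal: −4p + 4 = 9p + 1 ⇒ −13p = -3 ⇒ p = 3/13, and the value is (-4)·(3/13) + 4 = 40/13.
For Firm B: with q = P(High), equating Expand's and Cut's payoffs gives −10q + 10 = 3q + 1 ⇒ q = 9/13.

9/13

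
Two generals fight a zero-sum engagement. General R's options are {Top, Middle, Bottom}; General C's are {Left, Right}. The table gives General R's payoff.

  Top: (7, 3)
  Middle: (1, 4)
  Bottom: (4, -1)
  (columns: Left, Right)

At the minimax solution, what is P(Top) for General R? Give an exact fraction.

3/7

Row minima: Top → 3, Middle → 1, Bottom → -1; maximin = 3.
Column maxima: Left → 7, Right → 4; minimax = 4.
3 ≠ 4, so there is no saddle point; optimal play is mixed.
Bottom is strictly dominated by Top, so General R never plays it.
On the remaining 2×2 (Top, Middle vs Left, Right):
Let General R play Top with probability p. Expected payoff against Left: 7p + 1(1−p) = 6p + 1; against Right: 3p + 4(1−p) = −p + 4.
Setting these equal: 6p + 1 = −p + 4 ⇒ 7p = 3 ⇒ p = 3/7, and the value is (6)·(3/7) + 1 = 25/7.
For General C: with q = P(Left), equating Top's and Middle's payoffs gives 4q + 3 = −3q + 4 ⇒ q = 1/7.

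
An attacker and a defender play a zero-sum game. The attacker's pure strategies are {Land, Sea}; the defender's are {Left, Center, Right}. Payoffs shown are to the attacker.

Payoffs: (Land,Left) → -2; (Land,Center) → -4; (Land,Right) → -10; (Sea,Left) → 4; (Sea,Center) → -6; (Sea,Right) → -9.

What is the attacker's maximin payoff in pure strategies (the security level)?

-9

Row minima: Land → -10, Sea → -9.
The best of these is -9.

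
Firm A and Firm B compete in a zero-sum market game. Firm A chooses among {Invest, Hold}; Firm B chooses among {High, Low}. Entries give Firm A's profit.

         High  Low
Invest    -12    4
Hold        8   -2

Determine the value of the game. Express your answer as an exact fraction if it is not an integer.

4/13

Row minima: Invest → -12, Hold → -2; maximin = -2.
Column maxima: High → 8, Low → 4; minimax = 4.
-2 ≠ 4, so there is no saddle point; optimal play is mixed.
Let Firm A play Invest with probability p. Expected payoff against High: (-12)p + 8(1−p) = −20p + 8; against Low: 4p + (-2)(1−p) = 6p − 2.
Setting these equal: −20p + 8 = 6p − 2 ⇒ −26p = -10 ⇒ p = 5/13, and the value is (-20)·(5/13) + 8 = 4/13.
For Firm B: with q = P(High), equating Invest's and Hold's payoffs gives −16q + 4 = 10q − 2 ⇒ q = 3/13.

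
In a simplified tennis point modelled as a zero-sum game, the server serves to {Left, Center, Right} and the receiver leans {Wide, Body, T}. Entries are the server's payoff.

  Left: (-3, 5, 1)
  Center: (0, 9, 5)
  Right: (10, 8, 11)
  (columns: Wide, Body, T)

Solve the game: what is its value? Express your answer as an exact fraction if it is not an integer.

Row minima: Left → -3, Center → 0, Right → 8; maximin = 8.
Column maxima: Wide → 10, Body → 9, T → 11; minimax = 9.
8 ≠ 9, so there is no saddle point; optimal play is mixed.
Left is strictly dominated by Center, so the server never plays it.
T is strictly dominated by Wide (it gives the server strictly more in every row), so the receiver never plays it.
On the remaining 2×2 (Center, Right vs Wide, Body):
Let the server play Center with probability p. Expected payoff against Wide: 0p + 10(1−p) = −10p + 10; against Body: 9p + 8(1−p) = p + 8.
Setting these equal: −10p + 10 = p + 8 ⇒ −11p = -2 ⇒ p = 2/11, and the value is (-10)·(2/11) + 10 = 90/11.
For the receiver: with q = P(Wide), equating Center's and Right's payoffs gives −9q + 9 = 2q + 8 ⇒ q = 1/11.

90/11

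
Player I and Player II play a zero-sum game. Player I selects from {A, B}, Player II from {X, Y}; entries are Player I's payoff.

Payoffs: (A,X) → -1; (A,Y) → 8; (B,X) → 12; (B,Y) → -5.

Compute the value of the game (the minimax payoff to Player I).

7/2

Row minima: A → -1, B → -5; maximin = -1.
Column maxima: X → 12, Y → 8; minimax = 8.
-1 ≠ 8, so there is no saddle point; optimal play is mixed.
Let Player I play A with probability p. Expected payoff against X: (-1)p + 12(1−p) = −13p + 12; against Y: 8p + (-5)(1−p) = 13p − 5.
Setting these equal: −13p + 12 = 13p − 5 ⇒ −26p = -17 ⇒ p = 17/26, and the value is (-13)·(17/26) + 12 = 7/2.
For Player II: with q = P(X), equating A's and B's payoffs gives −9q + 8 = 17q − 5 ⇒ q = 1/2.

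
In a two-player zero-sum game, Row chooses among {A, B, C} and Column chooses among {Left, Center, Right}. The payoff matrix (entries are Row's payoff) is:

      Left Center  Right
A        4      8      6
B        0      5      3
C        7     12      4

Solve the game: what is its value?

26/5

Row minima: A → 4, B → 0, C → 4; maximin = 4.
Column maxima: Left → 7, Center → 12, Right → 6; minimax = 6.
4 ≠ 6, so there is no saddle point; optimal play is mixed.
B is strictly dominated by A, so Row never plays it.
Center is strictly dominated by Left (it gives Row strictly more in every row), so Column never plays it.
On the remaining 2×2 (A, C vs Left, Right):
Let Row play A with probability p. Expected payoff against Left: 4p + 7(1−p) = −3p + 7; against Right: 6p + 4(1−p) = 2p + 4.
Setting these equal: −3p + 7 = 2p + 4 ⇒ −5p = -3 ⇒ p = 3/5, and the value is (-3)·(3/5) + 7 = 26/5.
For Column: with q = P(Left), equating A's and C's payoffs gives −2q + 6 = 3q + 4 ⇒ q = 2/5.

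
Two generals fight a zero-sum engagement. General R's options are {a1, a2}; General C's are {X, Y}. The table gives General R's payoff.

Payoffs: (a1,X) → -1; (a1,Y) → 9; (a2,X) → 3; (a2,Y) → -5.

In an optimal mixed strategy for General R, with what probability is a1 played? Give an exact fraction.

Row minima: a1 → -1, a2 → -5; maximin = -1.
Column maxima: X → 3, Y → 9; minimax = 3.
-1 ≠ 3, so there is no saddle point; optimal play is mixed.
Let General R play a1 with probability p. Expected payoff against X: (-1)p + 3(1−p) = −4p + 3; against Y: 9p + (-5)(1−p) = 14p − 5.
Setting these equal: −4p + 3 = 14p − 5 ⇒ −18p = -8 ⇒ p = 4/9, and the value is (-4)·(4/9) + 3 = 11/9.
For General C: with q = P(X), equating a1's and a2's payoffs gives −10q + 9 = 8q − 5 ⇒ q = 7/9.

4/9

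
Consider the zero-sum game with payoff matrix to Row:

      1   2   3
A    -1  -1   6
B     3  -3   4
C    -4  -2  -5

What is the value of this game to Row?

-1

Row minima: A → -1, B → -3, C → -5; maximin = -1.
Column maxima: 1 → 3, 2 → -1, 3 → 6; minimax = -1.
Since maximin = minimax = -1, there is a saddle point and the value is -1.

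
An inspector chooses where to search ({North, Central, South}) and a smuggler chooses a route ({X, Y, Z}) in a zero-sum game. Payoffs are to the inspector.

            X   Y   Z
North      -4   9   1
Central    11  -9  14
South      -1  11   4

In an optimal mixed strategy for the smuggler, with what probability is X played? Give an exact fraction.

Row minima: North → -4, Central → -9, South → -1; maximin = -1.
Column maxima: X → 11, Y → 11, Z → 14; minimax = 11.
-1 ≠ 11, so there is no saddle point; optimal play is mixed.
North is strictly dominated by South, so the inspector never plays it.
Z is strictly dominated by X (it gives the inspector strictly more in every row), so the smuggler never plays it.
On the remaining 2×2 (Central, South vs X, Y):
Let the inspector play Central with probability p. Expected payoff against X: 11p + (-1)(1−p) = 12p − 1; against Y: (-9)p + 11(1−p) = −20p + 11.
Setting these equal: 12p − 1 = −20p + 11 ⇒ 32p = 12 ⇒ p = 3/8, and the value is (12)·(3/8) − 1 = 7/2.
For the smuggler: with q = P(X), equating Central's and South's payoffs gives 20q − 9 = −12q + 11 ⇒ q = 5/8.

5/8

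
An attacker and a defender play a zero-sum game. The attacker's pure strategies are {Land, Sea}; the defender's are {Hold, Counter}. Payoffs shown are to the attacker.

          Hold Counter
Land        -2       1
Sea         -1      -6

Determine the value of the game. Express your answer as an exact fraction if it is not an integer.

-13/8

Row minima: Land → -2, Sea → -6; maximin = -2.
Column maxima: Hold → -1, Counter → 1; minimax = -1.
-2 ≠ -1, so there is no saddle point; optimal play is mixed.
Let the attacker play Land with probability p. Expected payoff against Hold: (-2)p + (-1)(1−p) = −p − 1; against Counter: 1p + (-6)(1−p) = 7p − 6.
Setting these equal: −p − 1 = 7p − 6 ⇒ −8p = -5 ⇒ p = 5/8, and the value is (-1)·(5/8) − 1 = -13/8.
For the defender: with q = P(Hold), equating Land's and Sea's payoffs gives −3q + 1 = 5q − 6 ⇒ q = 7/8.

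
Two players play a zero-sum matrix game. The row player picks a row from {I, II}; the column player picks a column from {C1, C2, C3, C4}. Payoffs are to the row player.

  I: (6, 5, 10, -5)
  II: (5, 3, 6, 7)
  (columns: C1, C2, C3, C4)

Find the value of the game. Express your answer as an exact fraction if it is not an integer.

25/7

Row minima: I → -5, II → 3; maximin = 3.
Column maxima: C1 → 6, C2 → 5, C3 → 10, C4 → 7; minimax = 5.
3 ≠ 5, so there is no saddle point; optimal play is mixed.
C1 is strictly dominated by C2 (it gives the row player strictly more in every row), so the column player never plays it.
C3 is strictly dominated by C2 (it gives the row player strictly more in every row), so the column player never plays it.
On the remaining 2×2 (I, II vs C2, C4):
Let the row player play I with probability p. Expected payoff against C2: 5p + 3(1−p) = 2p + 3; against C4: (-5)p + 7(1−p) = −12p + 7.
Setting these equal: 2p + 3 = −12p + 7 ⇒ 14p = 4 ⇒ p = 2/7, and the value is (2)·(2/7) + 3 = 25/7.
For the column player: with q = P(C2), equating I's and II's payoffs gives 10q − 5 = −4q + 7 ⇒ q = 6/7.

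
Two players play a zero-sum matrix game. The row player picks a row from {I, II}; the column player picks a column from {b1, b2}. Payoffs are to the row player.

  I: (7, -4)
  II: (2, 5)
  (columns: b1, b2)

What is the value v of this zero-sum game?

43/14

Row minima: I → -4, II → 2; maximin = 2.
Column maxima: b1 → 7, b2 → 5; minimax = 5.
2 ≠ 5, so there is no saddle point; optimal play is mixed.
Let the row player play I with probability p. Expected payoff against b1: 7p + 2(1−p) = 5p + 2; against b2: (-4)p + 5(1−p) = −9p + 5.
Setting these equal: 5p + 2 = −9p + 5 ⇒ 14p = 3 ⇒ p = 3/14, and the value is (5)·(3/14) + 2 = 43/14.
For the column player: with q = P(b1), equating I's and II's payoffs gives 11q − 4 = −3q + 5 ⇒ q = 9/14.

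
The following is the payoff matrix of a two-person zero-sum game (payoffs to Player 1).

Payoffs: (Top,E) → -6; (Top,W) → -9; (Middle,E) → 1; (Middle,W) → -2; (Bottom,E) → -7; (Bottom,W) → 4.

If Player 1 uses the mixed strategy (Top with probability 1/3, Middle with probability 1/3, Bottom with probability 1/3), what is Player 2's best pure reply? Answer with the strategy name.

If Player 2 plays E, Player 1's expected payoff is (1/3)·(-6) + (1/3)·1 + (1/3)·(-7) = -4.
If Player 2 plays W, Player 1's expected payoff is (1/3)·(-9) + (1/3)·(-2) + (1/3)·4 = -7/3.
Player 2 minimizes Player 1's payoff; the smallest is -4, so the best response is E.

E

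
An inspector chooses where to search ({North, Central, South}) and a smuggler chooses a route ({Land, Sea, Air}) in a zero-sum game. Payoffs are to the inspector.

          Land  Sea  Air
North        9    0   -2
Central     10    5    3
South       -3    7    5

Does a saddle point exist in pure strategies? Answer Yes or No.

Row minima: North → -2, Central → 3, South → -3; maximin = 3.
Column maxima: Land → 10, Sea → 7, Air → 5; minimax = 5.
3 ≠ 5, so no pure-strategy equilibrium exists.

No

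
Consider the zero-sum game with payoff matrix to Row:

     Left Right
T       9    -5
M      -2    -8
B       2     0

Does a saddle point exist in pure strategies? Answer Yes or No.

Yes

Row minima: T → -5, M → -8, B → 0; maximin = 0.
Column maxima: Left → 9, Right → 0; minimax = 0.
maximin = minimax = 0, so a saddle point exists.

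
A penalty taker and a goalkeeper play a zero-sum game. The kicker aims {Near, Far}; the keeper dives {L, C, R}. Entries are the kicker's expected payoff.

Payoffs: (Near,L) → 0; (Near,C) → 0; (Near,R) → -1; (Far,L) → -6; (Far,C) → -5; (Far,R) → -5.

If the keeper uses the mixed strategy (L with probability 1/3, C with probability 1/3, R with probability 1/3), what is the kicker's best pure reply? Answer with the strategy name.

Expected payoff of Near: (1/3)·0 + (1/3)·0 + (1/3)·(-1) = -1/3.
Expected payoff of Far: (1/3)·(-6) + (1/3)·(-5) + (1/3)·(-5) = -16/3.
The largest is -1/3, so the kicker's best response is Near.

Near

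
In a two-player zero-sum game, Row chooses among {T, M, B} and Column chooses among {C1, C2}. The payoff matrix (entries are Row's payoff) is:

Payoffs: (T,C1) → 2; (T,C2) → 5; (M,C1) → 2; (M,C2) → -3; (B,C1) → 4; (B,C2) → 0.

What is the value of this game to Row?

Row minima: T → 2, M → -3, B → 0; maximin = 2.
Column maxima: C1 → 4, C2 → 5; minimax = 4.
2 ≠ 4, so there is no saddle point; optimal play is mixed.
M is strictly dominated by B, so Row never plays it.
On the remaining 2×2 (T, B vs C1, C2):
Let Row play T with probability p. Expected payoff against C1: 2p + 4(1−p) = −2p + 4; against C2: 5p + 0(1−p) = 5p.
Setting these equal: −2p + 4 = 5p ⇒ −7p = -4 ⇒ p = 4/7, and the value is (-2)·(4/7) + 4 = 20/7.
For Column: with q = P(C1), equating T's and B's payoffs gives −3q + 5 = 4q ⇒ q = 5/7.

20/7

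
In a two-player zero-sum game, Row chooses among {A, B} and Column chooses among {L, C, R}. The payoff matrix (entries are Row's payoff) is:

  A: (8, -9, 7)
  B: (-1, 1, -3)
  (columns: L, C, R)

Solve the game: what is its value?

Row minima: A → -9, B → -3; maximin = -3.
Column maxima: L → 8, C → 1, R → 7; minimax = 1.
-3 ≠ 1, so there is no saddle point; optimal play is mixed.
L is strictly dominated by R (it gives Row strictly more in every row), so Column never plays it.
On the remaining 2×2 (A, B vs C, R):
Let Row play A with probability p. Expected payoff against C: (-9)p + 1(1−p) = −10p + 1; against R: 7p + (-3)(1−p) = 10p − 3.
Setting these equal: −10p + 1 = 10p − 3 ⇒ −20p = -4 ⇒ p = 1/5, and the value is (-10)·(1/5) + 1 = -1.
For Column: with q = P(C), equating A's and B's payoffs gives −16q + 7 = 4q − 3 ⇒ q = 1/2.

-1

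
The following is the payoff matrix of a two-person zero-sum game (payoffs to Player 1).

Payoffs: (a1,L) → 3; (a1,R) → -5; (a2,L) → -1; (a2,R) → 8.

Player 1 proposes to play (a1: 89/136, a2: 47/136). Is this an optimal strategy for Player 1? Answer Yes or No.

No

Against L this mix gives (89/136)·3 + (47/136)·(-1) = 55/34.
Against R this mix gives (89/136)·(-5) + (47/136)·8 = -69/136.
Player 2 will play R, holding Player 1 to -69/136. Shifting weight toward the row that does better against R would raise this floor (the equalizing mix achieves 19/17 against both R and L), so the proposed strategy is not optimal.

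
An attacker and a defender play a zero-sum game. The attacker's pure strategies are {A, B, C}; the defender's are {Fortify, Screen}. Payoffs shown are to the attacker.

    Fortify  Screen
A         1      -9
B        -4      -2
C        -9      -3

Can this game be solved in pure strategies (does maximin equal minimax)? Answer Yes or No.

Row minima: A → -9, B → -4, C → -9; maximin = -4.
Column maxima: Fortify → 1, Screen → -2; minimax = -2.
-4 ≠ -2, so no pure-strategy equilibrium exists.

No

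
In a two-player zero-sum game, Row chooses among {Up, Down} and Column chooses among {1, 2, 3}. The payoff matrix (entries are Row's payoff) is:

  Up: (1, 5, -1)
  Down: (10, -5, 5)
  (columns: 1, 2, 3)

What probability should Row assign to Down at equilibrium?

3/8

Row minima: Up → -1, Down → -5; maximin = -1.
Column maxima: 1 → 10, 2 → 5, 3 → 5; minimax = 5.
-1 ≠ 5, so there is no saddle point; optimal play is mixed.
1 is strictly dominated by 3 (it gives Row strictly more in every row), so Column never plays it.
On the remaining 2×2 (Up, Down vs 2, 3):
Let Row play Up with probability p. Expected payoff against 2: 5p + (-5)(1−p) = 10p − 5; against 3: (-1)p + 5(1−p) = −6p + 5.
Setting these equal: 10p − 5 = −6p + 5 ⇒ 16p = 10 ⇒ p = 5/8, and the value is (10)·(5/8) − 5 = 5/4.
For Column: with q = P(2), equating Up's and Down's payoffs gives 6q − 1 = −10q + 5 ⇒ q = 3/8.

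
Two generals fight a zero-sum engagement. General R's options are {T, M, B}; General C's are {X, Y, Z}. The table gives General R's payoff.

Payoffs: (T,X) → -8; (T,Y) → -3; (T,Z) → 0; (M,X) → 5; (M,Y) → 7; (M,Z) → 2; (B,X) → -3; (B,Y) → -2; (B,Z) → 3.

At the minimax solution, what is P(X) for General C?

Row minima: T → -8, M → 2, B → -3; maximin = 2.
Column maxima: X → 5, Y → 7, Z → 3; minimax = 3.
2 ≠ 3, so there is no saddle point; optimal play is mixed.
T is strictly dominated by M, so General R never plays it.
Y is strictly dominated by X (it gives General R strictly more in every row), so General C never plays it.
On the remaining 2×2 (M, B vs X, Z):
Let General R play M with probability p. Expected payoff against X: 5p + (-3)(1−p) = 8p − 3; against Z: 2p + 3(1−p) = −p + 3.
Setting these equal: 8p − 3 = −p + 3 ⇒ 9p = 6 ⇒ p = 2/3, and the value is (8)·(2/3) − 3 = 7/3.
For General C: with q = P(X), equating M's and B's payoffs gives 3q + 2 = −6q + 3 ⇒ q = 1/9.

1/9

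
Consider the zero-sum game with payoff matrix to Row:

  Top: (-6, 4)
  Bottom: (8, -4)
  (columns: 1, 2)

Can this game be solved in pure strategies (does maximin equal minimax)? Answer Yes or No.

No

Row minima: Top → -6, Bottom → -4; maximin = -4.
Column maxima: 1 → 8, 2 → 4; minimax = 4.
-4 ≠ 4, so no pure-strategy equilibrium exists.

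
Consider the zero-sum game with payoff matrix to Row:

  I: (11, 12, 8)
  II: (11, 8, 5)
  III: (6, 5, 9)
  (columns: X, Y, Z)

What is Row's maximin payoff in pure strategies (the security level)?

Row minima: I → 8, II → 5, III → 5.
The best of these is 8.

8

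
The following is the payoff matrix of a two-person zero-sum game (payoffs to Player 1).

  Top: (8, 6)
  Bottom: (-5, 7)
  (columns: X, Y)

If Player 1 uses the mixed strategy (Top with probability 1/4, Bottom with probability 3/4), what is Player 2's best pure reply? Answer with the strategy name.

If Player 2 plays X, Player 1's expected payoff is (1/4)·8 + (3/4)·(-5) = -7/4.
If Player 2 plays Y, Player 1's expected payoff is (1/4)·6 + (3/4)·7 = 27/4.
Player 2 minimizes Player 1's payoff; the smallest is -7/4, so the best response is X.

X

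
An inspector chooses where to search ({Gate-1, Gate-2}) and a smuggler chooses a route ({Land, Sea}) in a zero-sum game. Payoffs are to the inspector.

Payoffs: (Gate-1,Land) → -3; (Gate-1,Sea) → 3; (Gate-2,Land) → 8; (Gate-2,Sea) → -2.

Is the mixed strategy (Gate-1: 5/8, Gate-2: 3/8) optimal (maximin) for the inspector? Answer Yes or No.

Yes

Against Land this mix gives (5/8)·(-3) + (3/8)·8 = 9/8.
Against Sea this mix gives (5/8)·3 + (3/8)·(-2) = 9/8.
All of the smuggler's active replies (Land, Sea) yield 9/8, and no column does worse for the inspector. The mix makes the smuggler indifferent and guarantees 9/8, so it is optimal.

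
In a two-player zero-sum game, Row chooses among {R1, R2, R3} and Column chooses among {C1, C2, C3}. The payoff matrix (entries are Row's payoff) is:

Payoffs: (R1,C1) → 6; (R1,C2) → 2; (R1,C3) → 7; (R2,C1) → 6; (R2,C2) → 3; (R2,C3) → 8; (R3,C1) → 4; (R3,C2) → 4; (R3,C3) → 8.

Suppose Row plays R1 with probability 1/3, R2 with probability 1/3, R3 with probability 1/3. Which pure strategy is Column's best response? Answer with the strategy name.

If Column plays C1, Row's expected payoff is (1/3)·6 + (1/3)·6 + (1/3)·4 = 16/3.
If Column plays C2, Row's expected payoff is (1/3)·2 + (1/3)·3 + (1/3)·4 = 3.
If Column plays C3, Row's expected payoff is (1/3)·7 + (1/3)·8 + (1/3)·8 = 23/3.
Column minimizes Row's payoff; the smallest is 3, so the best response is C2.

C2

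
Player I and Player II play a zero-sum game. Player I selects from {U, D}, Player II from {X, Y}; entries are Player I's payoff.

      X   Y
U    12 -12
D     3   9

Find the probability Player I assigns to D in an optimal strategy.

4/5

Row minima: U → -12, D → 3; maximin = 3.
Column maxima: X → 12, Y → 9; minimax = 9.
3 ≠ 9, so there is no saddle point; optimal play is mixed.
Let Player I play U with probability p. Expected payoff against X: 12p + 3(1−p) = 9p + 3; against Y: (-12)p + 9(1−p) = −21p + 9.
Setting these equal: 9p + 3 = −21p + 9 ⇒ 30p = 6 ⇒ p = 1/5, and the value is (9)·(1/5) + 3 = 24/5.
For Player II: with q = P(X), equating U's and D's payoffs gives 24q − 12 = −6q + 9 ⇒ q = 7/10.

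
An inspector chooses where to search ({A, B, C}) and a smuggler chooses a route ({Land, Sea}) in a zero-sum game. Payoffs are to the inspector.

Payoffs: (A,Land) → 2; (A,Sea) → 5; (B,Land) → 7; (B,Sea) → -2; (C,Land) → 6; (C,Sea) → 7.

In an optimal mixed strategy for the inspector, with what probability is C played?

Row minima: A → 2, B → -2, C → 6; maximin = 6.
Column maxima: Land → 7, Sea → 7; minimax = 7.
6 ≠ 7, so there is no saddle point; optimal play is mixed.
A is strictly dominated by C, so the inspector never plays it.
On the remaining 2×2 (B, C vs Land, Sea):
Let the inspector play B with probability p. Expected payoff against Land: 7p + 6(1−p) = p + 6; against Sea: (-2)p + 7(1−p) = −9p + 7.
Setting these equal: p + 6 = −9p + 7 ⇒ 10p = 1 ⇒ p = 1/10, and the value is (1)·(1/10) + 6 = 61/10.
For the smuggler: with q = P(Land), equating B's and C's payoffs gives 9q − 2 = −q + 7 ⇒ q = 9/10.

9/10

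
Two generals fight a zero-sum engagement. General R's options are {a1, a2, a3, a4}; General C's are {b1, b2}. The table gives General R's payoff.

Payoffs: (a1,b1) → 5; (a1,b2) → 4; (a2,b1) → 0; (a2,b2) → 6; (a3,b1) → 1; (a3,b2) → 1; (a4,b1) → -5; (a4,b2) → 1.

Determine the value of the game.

30/7

Row minima: a1 → 4, a2 → 0, a3 → 1, a4 → -5; maximin = 4.
Column maxima: b1 → 5, b2 → 6; minimax = 5.
4 ≠ 5, so there is no saddle point; optimal play is mixed.
a3 is strictly dominated by a1, so General R never plays it.
a4 is strictly dominated by a1, so General R never plays it.
On the remaining 2×2 (a1, a2 vs b1, b2):
Let General R play a1 with probability p. Expected payoff against b1: 5p + 0(1−p) = 5p; against b2: 4p + 6(1−p) = −2p + 6.
Setting these equal: 5p = −2p + 6 ⇒ 7p = 6 ⇒ p = 6/7, and the value is (5)·(6/7) = 30/7.
For General C: with q = P(b1), equating a1's and a2's payoffs gives q + 4 = −6q + 6 ⇒ q = 2/7.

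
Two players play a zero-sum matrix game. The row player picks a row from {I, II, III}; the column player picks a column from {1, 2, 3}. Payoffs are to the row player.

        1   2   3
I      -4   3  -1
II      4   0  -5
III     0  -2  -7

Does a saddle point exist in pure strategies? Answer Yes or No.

Row minima: I → -4, II → -5, III → -7; maximin = -4.
Column maxima: 1 → 4, 2 → 3, 3 → -1; minimax = -1.
-4 ≠ -1, so no pure-strategy equilibrium exists.

No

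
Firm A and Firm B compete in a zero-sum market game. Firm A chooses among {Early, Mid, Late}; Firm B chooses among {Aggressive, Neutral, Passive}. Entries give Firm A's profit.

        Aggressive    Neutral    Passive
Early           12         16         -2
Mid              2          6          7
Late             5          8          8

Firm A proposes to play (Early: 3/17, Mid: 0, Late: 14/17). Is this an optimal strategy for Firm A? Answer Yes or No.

Yes

Against Aggressive this mix gives (3/17)·12 + (14/17)·5 = 106/17.
Against Neutral this mix gives (3/17)·16 + (14/17)·8 = 160/17.
Against Passive this mix gives (3/17)·(-2) + (14/17)·8 = 106/17.
All of Firm B's active replies (Aggressive, Passive) yield 106/17, and no column does worse for Firm A. The mix makes Firm B indifferent and guarantees 106/17, so it is optimal.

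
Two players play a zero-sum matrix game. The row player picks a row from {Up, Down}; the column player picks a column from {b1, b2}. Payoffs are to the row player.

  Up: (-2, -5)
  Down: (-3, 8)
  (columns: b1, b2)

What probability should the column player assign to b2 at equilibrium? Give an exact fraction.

Row minima: Up → -5, Down → -3; maximin = -3.
Column maxima: b1 → -2, b2 → 8; minimax = -2.
-3 ≠ -2, so there is no saddle point; optimal play is mixed.
Let the row player play Up with probability p. Expected payoff against b1: (-2)p + (-3)(1−p) = p − 3; against b2: (-5)p + 8(1−p) = −13p + 8.
Setting these equal: p − 3 = −13p + 8 ⇒ 14p = 11 ⇒ p = 11/14, and the value is (1)·(11/14) − 3 = -31/14.
For the column player: with q = P(b1), equating Up's and Down's payoffs gives 3q − 5 = −11q + 8 ⇒ q = 13/14.

1/14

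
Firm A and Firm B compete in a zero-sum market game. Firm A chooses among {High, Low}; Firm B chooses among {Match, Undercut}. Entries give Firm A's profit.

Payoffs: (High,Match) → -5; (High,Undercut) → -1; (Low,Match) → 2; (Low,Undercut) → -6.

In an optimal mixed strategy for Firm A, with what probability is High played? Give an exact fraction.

Row minima: High → -5, Low → -6; maximin = -5.
Column maxima: Match → 2, Undercut → -1; minimax = -1.
-5 ≠ -1, so there is no saddle point; optimal play is mixed.
Let Firm A play High with probability p. Expected payoff against Match: (-5)p + 2(1−p) = −7p + 2; against Undercut: (-1)p + (-6)(1−p) = 5p − 6.
Setting these equal: −7p + 2 = 5p − 6 ⇒ −12p = -8 ⇒ p = 2/3, and the value is (-7)·(2/3) + 2 = -8/3.
For Firm B: with q = P(Match), equating High's and Low's payoffs gives −4q − 1 = 8q − 6 ⇒ q = 5/12.

2/3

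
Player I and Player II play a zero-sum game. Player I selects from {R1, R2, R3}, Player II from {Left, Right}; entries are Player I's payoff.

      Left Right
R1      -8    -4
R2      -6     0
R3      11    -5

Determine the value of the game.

Row minima: R1 → -8, R2 → -6, R3 → -5; maximin = -5.
Column maxima: Left → 11, Right → 0; minimax = 0.
-5 ≠ 0, so there is no saddle point; optimal play is mixed.
R1 is strictly dominated by R2, so Player I never plays it.
On the remaining 2×2 (R2, R3 vs Left, Right):
Let Player I play R2 with probability p. Expected payoff against Left: (-6)p + 11(1−p) = −17p + 11; against Right: 0p + (-5)(1−p) = 5p − 5.
Setting these equal: −17p + 11 = 5p − 5 ⇒ −22p = -16 ⇒ p = 8/11, and the value is (-17)·(8/11) + 11 = -15/11.
For Player II: with q = P(Left), equating R2's and R3's payoffs gives −6q = 16q − 5 ⇒ q = 5/22.

-15/11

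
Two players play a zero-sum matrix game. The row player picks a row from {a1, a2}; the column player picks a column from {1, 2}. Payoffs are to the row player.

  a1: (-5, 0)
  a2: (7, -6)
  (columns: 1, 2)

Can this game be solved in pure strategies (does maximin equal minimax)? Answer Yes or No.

Row minima: a1 → -5, a2 → -6; maximin = -5.
Column maxima: 1 → 7, 2 → 0; minimax = 0.
-5 ≠ 0, so no pure-strategy equilibrium exists.

No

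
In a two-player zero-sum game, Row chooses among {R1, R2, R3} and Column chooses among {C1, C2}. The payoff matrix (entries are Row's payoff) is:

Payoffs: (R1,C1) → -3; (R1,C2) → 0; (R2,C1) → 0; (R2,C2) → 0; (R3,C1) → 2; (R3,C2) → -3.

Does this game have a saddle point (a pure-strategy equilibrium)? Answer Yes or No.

Row minima: R1 → -3, R2 → 0, R3 → -3; maximin = 0.
Column maxima: C1 → 2, C2 → 0; minimax = 0.
maximin = minimax = 0, so a saddle point exists.

Yes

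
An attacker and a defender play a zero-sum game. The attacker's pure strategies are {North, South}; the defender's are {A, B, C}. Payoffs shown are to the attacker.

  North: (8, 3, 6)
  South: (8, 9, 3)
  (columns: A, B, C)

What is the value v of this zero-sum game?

5

Row minima: North → 3, South → 3; maximin = 3.
Column maxima: A → 8, B → 9, C → 6; minimax = 6.
3 ≠ 6, so there is no saddle point; optimal play is mixed.
A is strictly dominated by C (it gives the attacker strictly more in every row), so the defender never plays it.
On the remaining 2×2 (North, South vs B, C):
Let the attacker play North with probability p. Expected payoff against B: 3p + 9(1−p) = −6p + 9; against C: 6p + 3(1−p) = 3p + 3.
Setting these equal: −6p + 9 = 3p + 3 ⇒ −9p = -6 ⇒ p = 2/3, and the value is (-6)·(2/3) + 9 = 5.
For the defender: with q = P(B), equating North's and South's payoffs gives −3q + 6 = 6q + 3 ⇒ q = 1/3.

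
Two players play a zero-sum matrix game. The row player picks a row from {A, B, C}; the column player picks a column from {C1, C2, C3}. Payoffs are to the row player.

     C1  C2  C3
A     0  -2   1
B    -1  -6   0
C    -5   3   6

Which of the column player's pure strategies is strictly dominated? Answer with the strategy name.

C3

C1 holds the row player's payoff strictly below C3 in every row: 0 < 1, -1 < 0, -5 < 6.
So C3 is strictly dominated for the column player.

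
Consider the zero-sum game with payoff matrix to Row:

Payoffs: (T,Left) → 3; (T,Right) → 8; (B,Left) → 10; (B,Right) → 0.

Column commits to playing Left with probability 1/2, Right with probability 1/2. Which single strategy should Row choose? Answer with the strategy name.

Expected payoff of T: (1/2)·3 + (1/2)·8 = 11/2.
Expected payoff of B: (1/2)·10 + (1/2)·0 = 5.
The largest is 11/2, so Row's best response is T.

T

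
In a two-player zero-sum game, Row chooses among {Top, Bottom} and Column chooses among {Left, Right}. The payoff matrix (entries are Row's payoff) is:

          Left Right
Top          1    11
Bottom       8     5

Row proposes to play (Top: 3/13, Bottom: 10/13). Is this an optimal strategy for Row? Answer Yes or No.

Yes

Against Left this mix gives (3/13)·1 + (10/13)·8 = 83/13.
Against Right this mix gives (3/13)·11 + (10/13)·5 = 83/13.
All of Column's active replies (Left, Right) yield 83/13, and no column does worse for Row. The mix makes Column indifferent and guarantees 83/13, so it is optimal.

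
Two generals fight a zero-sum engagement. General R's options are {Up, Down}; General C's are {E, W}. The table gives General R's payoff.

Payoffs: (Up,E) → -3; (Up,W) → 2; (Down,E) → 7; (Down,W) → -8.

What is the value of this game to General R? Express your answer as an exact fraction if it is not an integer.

-1/2

Row minima: Up → -3, Down → -8; maximin = -3.
Column maxima: E → 7, W → 2; minimax = 2.
-3 ≠ 2, so there is no saddle point; optimal play is mixed.
Let General R play Up with probability p. Expected payoff against E: (-3)p + 7(1−p) = −10p + 7; against W: 2p + (-8)(1−p) = 10p − 8.
Setting these equal: −10p + 7 = 10p − 8 ⇒ −20p = -15 ⇒ p = 3/4, and the value is (-10)·(3/4) + 7 = -1/2.
For General C: with q = P(E), equating Up's and Down's payoffs gives −5q + 2 = 15q − 8 ⇒ q = 1/2.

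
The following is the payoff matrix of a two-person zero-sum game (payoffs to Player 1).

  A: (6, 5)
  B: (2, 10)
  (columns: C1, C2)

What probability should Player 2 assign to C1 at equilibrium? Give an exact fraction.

5/9

Row minima: A → 5, B → 2; maximin = 5.
Column maxima: C1 → 6, C2 → 10; minimax = 6.
5 ≠ 6, so there is no saddle point; optimal play is mixed.
Let Player 1 play A with probability p. Expected payoff against C1: 6p + 2(1−p) = 4p + 2; against C2: 5p + 10(1−p) = −5p + 10.
Setting these equal: 4p + 2 = −5p + 10 ⇒ 9p = 8 ⇒ p = 8/9, and the value is (4)·(8/9) + 2 = 50/9.
For Player 2: with q = P(C1), equating A's and B's payoffs gives q + 5 = −8q + 10 ⇒ q = 5/9.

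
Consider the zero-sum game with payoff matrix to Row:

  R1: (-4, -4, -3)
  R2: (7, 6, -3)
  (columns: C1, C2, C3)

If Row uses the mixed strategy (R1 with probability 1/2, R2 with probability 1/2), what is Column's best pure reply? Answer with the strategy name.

C3

If Column plays C1, Row's expected payoff is (1/2)·(-4) + (1/2)·7 = 3/2.
If Column plays C2, Row's expected payoff is (1/2)·(-4) + (1/2)·6 = 1.
If Column plays C3, Row's expected payoff is (1/2)·(-3) + (1/2)·(-3) = -3.
Column minimizes Row's payoff; the smallest is -3, so the best response is C3.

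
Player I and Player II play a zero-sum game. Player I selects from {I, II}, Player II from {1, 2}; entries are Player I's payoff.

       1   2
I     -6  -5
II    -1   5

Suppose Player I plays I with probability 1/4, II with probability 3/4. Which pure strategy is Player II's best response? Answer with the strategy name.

1

If Player II plays 1, Player I's expected payoff is (1/4)·(-6) + (3/4)·(-1) = -9/4.
If Player II plays 2, Player I's expected payoff is (1/4)·(-5) + (3/4)·5 = 5/2.
Player II minimizes Player I's payoff; the smallest is -9/4, so the best response is 1.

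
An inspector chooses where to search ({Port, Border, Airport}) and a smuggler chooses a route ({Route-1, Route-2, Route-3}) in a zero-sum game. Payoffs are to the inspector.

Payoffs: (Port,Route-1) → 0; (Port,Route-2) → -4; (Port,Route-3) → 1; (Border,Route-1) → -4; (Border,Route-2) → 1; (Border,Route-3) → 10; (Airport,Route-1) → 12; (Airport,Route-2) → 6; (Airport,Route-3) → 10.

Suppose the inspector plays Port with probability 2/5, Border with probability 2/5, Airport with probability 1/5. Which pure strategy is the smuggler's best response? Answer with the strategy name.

If the smuggler plays Route-1, the inspector's expected payoff is (2/5)·0 + (2/5)·(-4) + (1/5)·12 = 4/5.
If the smuggler plays Route-2, the inspector's expected payoff is (2/5)·(-4) + (2/5)·1 + (1/5)·6 = 0.
If the smuggler plays Route-3, the inspector's expected payoff is (2/5)·1 + (2/5)·10 + (1/5)·10 = 32/5.
The smuggler minimizes the inspector's payoff; the smallest is 0, so the best response is Route-2.

Route-2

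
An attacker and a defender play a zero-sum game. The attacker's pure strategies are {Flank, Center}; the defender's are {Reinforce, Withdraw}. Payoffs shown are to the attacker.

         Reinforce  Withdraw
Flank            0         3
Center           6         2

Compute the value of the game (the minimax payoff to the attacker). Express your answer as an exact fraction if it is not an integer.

18/7

Row minima: Flank → 0, Center → 2; maximin = 2.
Column maxima: Reinforce → 6, Withdraw → 3; minimax = 3.
2 ≠ 3, so there is no saddle point; optimal play is mixed.
Let the attacker play Flank with probability p. Expected payoff against Reinforce: 0p + 6(1−p) = −6p + 6; against Withdraw: 3p + 2(1−p) = p + 2.
Setting these equal: −6p + 6 = p + 2 ⇒ −7p = -4 ⇒ p = 4/7, and the value is (-6)·(4/7) + 6 = 18/7.
For the defender: with q = P(Reinforce), equating Flank's and Center's payoffs gives −3q + 3 = 4q + 2 ⇒ q = 1/7.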